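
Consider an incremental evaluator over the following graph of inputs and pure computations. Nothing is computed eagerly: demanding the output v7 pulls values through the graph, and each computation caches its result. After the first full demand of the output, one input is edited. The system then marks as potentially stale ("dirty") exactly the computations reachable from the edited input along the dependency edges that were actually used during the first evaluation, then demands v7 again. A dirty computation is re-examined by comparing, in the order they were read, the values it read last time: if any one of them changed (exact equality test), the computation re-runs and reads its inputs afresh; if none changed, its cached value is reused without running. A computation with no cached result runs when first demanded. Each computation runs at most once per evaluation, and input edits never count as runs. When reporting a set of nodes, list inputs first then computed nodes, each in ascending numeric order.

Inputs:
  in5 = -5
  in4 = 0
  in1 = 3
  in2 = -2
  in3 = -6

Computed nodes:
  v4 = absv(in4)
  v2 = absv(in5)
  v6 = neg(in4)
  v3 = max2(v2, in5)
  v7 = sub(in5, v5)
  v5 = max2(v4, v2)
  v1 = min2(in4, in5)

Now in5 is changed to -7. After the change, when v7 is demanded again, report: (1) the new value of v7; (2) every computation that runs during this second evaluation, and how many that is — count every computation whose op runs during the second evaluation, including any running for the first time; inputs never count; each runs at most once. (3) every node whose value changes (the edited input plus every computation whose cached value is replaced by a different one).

v7 now evaluates to -14.
Run set: v2, v5, v7 (3 run).
Changed values: in5, v2, v5, v7.

Initial pass — values computed on the first demand:
  v2 = absv(-5) = 5
  v4 = absv(0) = 0
  v5 = max2(0, 5) = 5
  v7 = sub(-5, 5) = -10

Second demand — change propagation:
  v2: re-runs because in5 -5->-7; new result 7.
  v5: re-runs because v2 5->7; new result 7.
  v7: re-runs because in5 -5->-7; v5 5->7; new result -14.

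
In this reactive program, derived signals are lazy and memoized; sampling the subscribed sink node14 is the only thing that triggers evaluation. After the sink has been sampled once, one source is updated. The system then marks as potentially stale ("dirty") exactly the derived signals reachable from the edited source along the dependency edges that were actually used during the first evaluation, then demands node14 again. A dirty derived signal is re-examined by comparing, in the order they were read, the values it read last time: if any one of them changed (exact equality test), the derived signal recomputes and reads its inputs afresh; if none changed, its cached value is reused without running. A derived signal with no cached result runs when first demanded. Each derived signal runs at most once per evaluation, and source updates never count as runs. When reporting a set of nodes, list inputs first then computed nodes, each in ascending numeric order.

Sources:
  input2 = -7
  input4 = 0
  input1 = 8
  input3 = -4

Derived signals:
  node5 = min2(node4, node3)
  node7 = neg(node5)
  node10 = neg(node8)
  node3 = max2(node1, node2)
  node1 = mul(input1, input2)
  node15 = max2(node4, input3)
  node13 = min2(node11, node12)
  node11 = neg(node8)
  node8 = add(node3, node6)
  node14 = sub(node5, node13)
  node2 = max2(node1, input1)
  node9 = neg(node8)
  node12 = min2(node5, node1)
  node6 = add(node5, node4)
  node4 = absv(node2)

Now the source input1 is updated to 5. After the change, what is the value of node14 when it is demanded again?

Demanding node14 again yields 40.

First demand of the output computes:
  node1 = mul(8, -7) = -56
  node2 = max2(-56, 8) = 8
  node3 = max2(-56, 8) = 8
  node4 = absv(8) = 8
  node5 = min2(8, 8) = 8
  node6 = add(8, 8) = 16
  node8 = add(8, 16) = 24
  node11 = neg(24) = -24
  node12 = min2(8, -56) = -56
  node13 = min2(-24, -56) = -56
  node14 = sub(8, -56) = 64

After the edit, cleaning proceeds:
  node1: a read changed (input1 8->5) — executes, giving -35.
  node2: a read changed (node1 -56->-35; input1 8->5) — executes, giving 5.
  node3: a read changed (node1 -56->-35; node2 8->5) — executes, giving 5.
  node4: a read changed (node2 8->5) — executes, giving 5.
  node5: a read changed (node4 8->5; node3 8->5) — executes, giving 5.
  node6: a read changed (node5 8->5; node4 8->5) — executes, giving 10.
  node8: a read changed (node3 8->5; node6 16->10) — executes, giving 15.
  node11: a read changed (node8 24->15) — executes, giving -15.
  node12: a read changed (node5 8->5; node1 -56->-35) — executes, giving -35.
  node13: a read changed (node11 -24->-15; node12 -56->-35) — executes, giving -35.
  node14: a read changed (node5 8->5; node13 -56->-35) — executes, giving 40.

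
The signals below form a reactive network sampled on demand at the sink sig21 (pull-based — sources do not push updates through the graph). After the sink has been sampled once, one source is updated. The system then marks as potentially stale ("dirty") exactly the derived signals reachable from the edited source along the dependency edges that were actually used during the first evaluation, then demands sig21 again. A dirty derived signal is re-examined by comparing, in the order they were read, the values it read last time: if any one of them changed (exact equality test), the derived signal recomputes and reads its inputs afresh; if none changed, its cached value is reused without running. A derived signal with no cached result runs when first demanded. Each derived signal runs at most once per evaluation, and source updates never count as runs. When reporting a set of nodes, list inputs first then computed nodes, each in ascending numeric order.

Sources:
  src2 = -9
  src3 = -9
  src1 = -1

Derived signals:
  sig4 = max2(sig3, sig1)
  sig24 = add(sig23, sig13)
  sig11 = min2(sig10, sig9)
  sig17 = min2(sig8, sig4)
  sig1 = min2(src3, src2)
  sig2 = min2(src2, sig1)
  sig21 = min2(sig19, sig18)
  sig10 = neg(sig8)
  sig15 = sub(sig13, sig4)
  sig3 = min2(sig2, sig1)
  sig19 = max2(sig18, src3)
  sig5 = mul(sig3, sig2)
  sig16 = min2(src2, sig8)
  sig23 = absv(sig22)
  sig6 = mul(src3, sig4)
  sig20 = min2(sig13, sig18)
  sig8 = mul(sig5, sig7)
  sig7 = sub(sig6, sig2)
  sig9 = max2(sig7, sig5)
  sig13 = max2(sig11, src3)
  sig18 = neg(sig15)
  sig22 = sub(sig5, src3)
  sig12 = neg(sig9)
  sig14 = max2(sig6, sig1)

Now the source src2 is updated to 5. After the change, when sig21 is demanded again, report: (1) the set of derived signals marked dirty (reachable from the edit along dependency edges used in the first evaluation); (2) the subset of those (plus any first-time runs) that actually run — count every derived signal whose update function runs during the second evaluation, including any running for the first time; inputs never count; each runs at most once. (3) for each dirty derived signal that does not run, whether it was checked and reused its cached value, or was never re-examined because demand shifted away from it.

Initial pass — values computed on the first demand:
  sig1 = min2(-9, -9) = -9
  sig2 = min2(-9, -9) = -9
  sig3 = min2(-9, -9) = -9
  sig4 = max2(-9, -9) = -9
  sig5 = mul(-9, -9) = 81
  sig6 = mul(-9, -9) = 81
  sig7 = sub(81, -9) = 90
  sig8 = mul(81, 90) = 7290
  sig9 = max2(90, 81) = 90
  sig10 = neg(7290) = -7290
  sig11 = min2(-7290, 90) = -7290
  sig13 = max2(-7290, -9) = -9
  sig15 = sub(-9, -9) = 0
  sig18 = neg(0) = 0
  sig19 = max2(0, -9) = 0
  sig21 = min2(0, 0) = 0

Second demand — change propagation:
  sig1: re-runs because src2 -9->5; new result -9 (unchanged).
  sig2: re-runs because src2 -9->5; new result -9 (unchanged).
  sig3: re-examined; everything it read last time is the same (sig2 unchanged, sig1 unchanged) — cache -9 kept, no run.
  sig4: re-examined; everything it read last time is the same (sig3 unchanged, sig1 unchanged) — cache -9 kept, no run.
  sig5: re-examined; everything it read last time is the same (sig3 unchanged, sig2 unchanged) — cache 81 kept, no run.
  sig6: re-examined; everything it read last time is the same (src3 unchanged, sig4 unchanged) — cache 81 kept, no run.
  sig7: re-examined; everything it read last time is the same (sig6 unchanged, sig2 unchanged) — cache 90 kept, no run.
  sig8: re-examined; everything it read last time is the same (sig5 unchanged, sig7 unchanged) — cache 7290 kept, no run.
  sig9: re-examined; everything it read last time is the same (sig7 unchanged, sig5 unchanged) — cache 90 kept, no run.
  sig10: re-examined; everything it read last time is the same (sig8 unchanged) — cache -7290 kept, no run.
  sig11: re-examined; everything it read last time is the same (sig10 unchanged, sig9 unchanged) — cache -7290 kept, no run.
  sig13: re-examined; everything it read last time is the same (sig11 unchanged, src3 unchanged) — cache -9 kept, no run.
  sig15: re-examined; everything it read last time is the same (sig13 unchanged, sig4 unchanged) — cache 0 kept, no run.
  sig18: re-examined; everything it read last time is the same (sig15 unchanged) — cache 0 kept, no run.
  sig19: re-examined; everything it read last time is the same (sig18 unchanged, src3 unchanged) — cache 0 kept, no run.
  sig21: re-examined; everything it read last time is the same (sig19 unchanged, sig18 unchanged) — cache 0 kept, no run.

The important point: at sig3 every value read last time is unchanged, so the dirty flag clears without a run.

Dirty set: sig1, sig2, sig3, sig4, sig5, sig6, sig7, sig8, sig9, sig10, sig11, sig13, sig15, sig18, sig19, sig21.
Run set: sig1, sig2 (2 run).
Re-examined without running (cache reused): sig3, sig4, sig5, sig6, sig7, sig8, sig9, sig10, sig11, sig13, sig15, sig18, sig19, sig21.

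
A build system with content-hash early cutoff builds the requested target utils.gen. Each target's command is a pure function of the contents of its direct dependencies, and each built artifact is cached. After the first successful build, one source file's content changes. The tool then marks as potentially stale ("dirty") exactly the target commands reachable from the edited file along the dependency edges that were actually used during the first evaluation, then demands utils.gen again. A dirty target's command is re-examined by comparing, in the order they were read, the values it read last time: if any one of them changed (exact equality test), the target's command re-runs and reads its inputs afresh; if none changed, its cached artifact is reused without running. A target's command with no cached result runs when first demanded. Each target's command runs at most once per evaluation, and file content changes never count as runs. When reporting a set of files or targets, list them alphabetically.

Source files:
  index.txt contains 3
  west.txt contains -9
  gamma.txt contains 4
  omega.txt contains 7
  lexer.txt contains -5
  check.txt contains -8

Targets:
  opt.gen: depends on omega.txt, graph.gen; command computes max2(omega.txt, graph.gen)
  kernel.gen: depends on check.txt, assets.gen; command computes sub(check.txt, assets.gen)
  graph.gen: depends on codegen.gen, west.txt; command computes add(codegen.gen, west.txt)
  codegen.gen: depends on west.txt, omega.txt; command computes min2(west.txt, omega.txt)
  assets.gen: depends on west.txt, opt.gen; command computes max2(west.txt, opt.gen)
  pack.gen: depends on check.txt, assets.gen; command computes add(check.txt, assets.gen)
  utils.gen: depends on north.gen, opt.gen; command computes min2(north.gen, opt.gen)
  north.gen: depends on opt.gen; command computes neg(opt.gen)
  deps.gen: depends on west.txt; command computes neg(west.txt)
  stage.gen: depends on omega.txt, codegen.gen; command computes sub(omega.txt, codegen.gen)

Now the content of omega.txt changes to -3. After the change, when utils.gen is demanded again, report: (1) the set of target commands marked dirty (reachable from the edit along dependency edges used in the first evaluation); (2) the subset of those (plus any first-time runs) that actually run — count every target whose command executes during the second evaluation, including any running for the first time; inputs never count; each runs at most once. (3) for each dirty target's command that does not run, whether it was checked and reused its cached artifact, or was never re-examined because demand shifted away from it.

Marked dirty: codegen.gen, graph.gen, north.gen, opt.gen, utils.gen.
Target commands that run: codegen.gen, north.gen, opt.gen, utils.gen — 4 in total.
Checked but reused from cache: graph.gen.
Key observation: the cutoff stops propagation at graph.gen — its inputs' values are unchanged, so it reuses its cache.

First evaluation (everything demanded from the output):
  codegen.gen = min2(-9, 7) = -9
  graph.gen = add(-9, -9) = -18
  opt.gen = max2(7, -18) = 7
  north.gen = neg(7) = -7
  utils.gen = min2(-7, 7) = -7

Propagation after the edit:
  codegen.gen: runs — omega.txt 7->-3; result -9 (same value as before).
  graph.gen: checked — values it read are unchanged (codegen.gen unchanged, west.txt unchanged); reused cached -18 without running.
  opt.gen: runs — omega.txt 7->-3; result -3.
  north.gen: runs — opt.gen 7->-3; result 3.
  utils.gen: runs — north.gen -7->3; opt.gen 7->-3; result -3.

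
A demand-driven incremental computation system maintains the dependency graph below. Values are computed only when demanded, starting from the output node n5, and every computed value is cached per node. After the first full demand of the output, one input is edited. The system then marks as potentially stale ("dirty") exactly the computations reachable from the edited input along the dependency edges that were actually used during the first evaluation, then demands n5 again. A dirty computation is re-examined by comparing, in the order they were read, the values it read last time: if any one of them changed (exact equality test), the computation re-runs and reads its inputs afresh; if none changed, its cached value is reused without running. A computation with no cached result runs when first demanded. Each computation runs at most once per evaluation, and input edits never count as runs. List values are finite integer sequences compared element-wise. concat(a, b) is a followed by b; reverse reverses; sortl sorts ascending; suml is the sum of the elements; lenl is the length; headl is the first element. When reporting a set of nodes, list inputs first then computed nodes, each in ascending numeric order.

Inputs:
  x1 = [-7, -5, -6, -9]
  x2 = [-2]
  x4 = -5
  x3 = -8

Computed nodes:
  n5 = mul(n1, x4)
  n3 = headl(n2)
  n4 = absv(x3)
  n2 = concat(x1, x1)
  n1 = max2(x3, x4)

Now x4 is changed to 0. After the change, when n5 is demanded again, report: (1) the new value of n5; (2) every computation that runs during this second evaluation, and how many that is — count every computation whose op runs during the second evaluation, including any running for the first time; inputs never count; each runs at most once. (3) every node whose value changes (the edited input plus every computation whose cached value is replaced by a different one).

New value of n5: 0.
Computations that run: n1, n5 — 2 in total.
Values that change: x4, n1, n5.

First evaluation (everything demanded from the output):
  n1 = max2(-8, -5) = -5
  n5 = mul(-5, -5) = 25

Propagation after the edit:
  n1: runs — x4 -5->0; result 0.
  n5: runs — n1 -5->0; x4 -5->0; result 0.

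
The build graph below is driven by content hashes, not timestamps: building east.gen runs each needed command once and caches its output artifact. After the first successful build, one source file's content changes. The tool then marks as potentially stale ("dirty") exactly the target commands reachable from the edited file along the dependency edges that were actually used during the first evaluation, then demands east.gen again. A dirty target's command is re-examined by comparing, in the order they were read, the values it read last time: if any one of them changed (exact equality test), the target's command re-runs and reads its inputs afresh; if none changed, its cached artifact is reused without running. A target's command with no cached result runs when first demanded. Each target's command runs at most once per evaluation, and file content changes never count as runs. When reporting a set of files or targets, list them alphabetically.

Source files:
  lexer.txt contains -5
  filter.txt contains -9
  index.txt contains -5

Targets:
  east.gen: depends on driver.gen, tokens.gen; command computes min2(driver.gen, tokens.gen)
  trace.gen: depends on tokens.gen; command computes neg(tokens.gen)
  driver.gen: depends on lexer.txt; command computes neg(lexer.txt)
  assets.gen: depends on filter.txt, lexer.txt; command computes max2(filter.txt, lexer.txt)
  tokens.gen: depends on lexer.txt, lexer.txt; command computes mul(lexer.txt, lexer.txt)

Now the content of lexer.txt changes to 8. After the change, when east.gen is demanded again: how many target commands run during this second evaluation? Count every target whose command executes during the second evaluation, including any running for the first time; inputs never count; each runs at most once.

Initial pass — values computed on the first demand:
  driver.gen = neg(-5) = 5
  tokens.gen = mul(-5, -5) = 25
  east.gen = min2(5, 25) = 5

Second demand — change propagation:
  driver.gen: re-runs because lexer.txt -5->8; new result -8.
  tokens.gen: re-runs because lexer.txt -5->8; lexer.txt -5->8; new result 64.
  east.gen: re-runs because driver.gen 5->-8; tokens.gen 25->64; new result -8.

Run set: driver.gen, east.gen, tokens.gen (3 run).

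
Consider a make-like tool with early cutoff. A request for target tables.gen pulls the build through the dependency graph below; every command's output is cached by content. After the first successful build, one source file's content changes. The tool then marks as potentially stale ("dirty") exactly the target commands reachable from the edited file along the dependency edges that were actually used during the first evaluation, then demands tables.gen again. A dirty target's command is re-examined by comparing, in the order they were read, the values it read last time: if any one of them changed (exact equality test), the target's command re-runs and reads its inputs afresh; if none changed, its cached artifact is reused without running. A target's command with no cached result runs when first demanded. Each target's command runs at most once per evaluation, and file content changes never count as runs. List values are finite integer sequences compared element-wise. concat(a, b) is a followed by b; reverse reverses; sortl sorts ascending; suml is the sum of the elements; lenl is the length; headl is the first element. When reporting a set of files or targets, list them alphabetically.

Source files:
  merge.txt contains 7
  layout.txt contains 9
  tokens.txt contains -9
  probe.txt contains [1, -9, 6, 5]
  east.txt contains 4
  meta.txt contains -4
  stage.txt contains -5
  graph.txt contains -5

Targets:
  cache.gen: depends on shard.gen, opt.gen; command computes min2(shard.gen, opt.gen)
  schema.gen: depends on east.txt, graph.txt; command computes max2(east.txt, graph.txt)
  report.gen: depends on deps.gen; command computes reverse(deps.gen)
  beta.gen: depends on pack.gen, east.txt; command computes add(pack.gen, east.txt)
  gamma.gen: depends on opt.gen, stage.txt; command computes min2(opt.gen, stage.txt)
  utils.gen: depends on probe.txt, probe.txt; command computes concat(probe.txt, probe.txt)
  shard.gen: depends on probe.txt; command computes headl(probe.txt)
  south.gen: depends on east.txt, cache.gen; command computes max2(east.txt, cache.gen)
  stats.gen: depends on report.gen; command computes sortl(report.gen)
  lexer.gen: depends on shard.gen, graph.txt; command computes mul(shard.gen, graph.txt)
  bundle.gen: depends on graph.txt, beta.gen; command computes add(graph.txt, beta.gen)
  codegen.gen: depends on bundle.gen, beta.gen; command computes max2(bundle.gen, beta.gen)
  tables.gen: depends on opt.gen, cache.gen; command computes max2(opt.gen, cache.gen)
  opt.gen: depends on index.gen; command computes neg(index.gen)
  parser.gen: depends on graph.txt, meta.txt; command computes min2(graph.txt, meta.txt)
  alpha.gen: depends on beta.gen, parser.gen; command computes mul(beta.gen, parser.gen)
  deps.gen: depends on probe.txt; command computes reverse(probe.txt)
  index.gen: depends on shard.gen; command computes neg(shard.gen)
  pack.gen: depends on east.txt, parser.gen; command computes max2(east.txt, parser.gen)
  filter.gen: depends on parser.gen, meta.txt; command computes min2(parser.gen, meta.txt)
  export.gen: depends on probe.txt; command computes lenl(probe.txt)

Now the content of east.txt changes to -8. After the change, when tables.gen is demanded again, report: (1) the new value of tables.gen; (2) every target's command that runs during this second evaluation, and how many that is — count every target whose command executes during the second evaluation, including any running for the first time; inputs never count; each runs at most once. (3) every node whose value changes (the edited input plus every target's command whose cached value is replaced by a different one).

Demanding tables.gen again yields 1.
0 target commands run: none.
The nodes whose values change: east.txt.
Note the shortcut — east.txt feeds only undemanded nodes, so no recomputation happens.

First demand of the output computes:
  shard.gen = headl([1, -9, 6, 5]) = 1
  index.gen = neg(1) = -1
  opt.gen = neg(-1) = 1
  cache.gen = min2(1, 1) = 1
  tables.gen = max2(1, 1) = 1

After the edit, cleaning proceeds:
  east.txt only reaches undemanded nodes; the second demand re-runs nothing.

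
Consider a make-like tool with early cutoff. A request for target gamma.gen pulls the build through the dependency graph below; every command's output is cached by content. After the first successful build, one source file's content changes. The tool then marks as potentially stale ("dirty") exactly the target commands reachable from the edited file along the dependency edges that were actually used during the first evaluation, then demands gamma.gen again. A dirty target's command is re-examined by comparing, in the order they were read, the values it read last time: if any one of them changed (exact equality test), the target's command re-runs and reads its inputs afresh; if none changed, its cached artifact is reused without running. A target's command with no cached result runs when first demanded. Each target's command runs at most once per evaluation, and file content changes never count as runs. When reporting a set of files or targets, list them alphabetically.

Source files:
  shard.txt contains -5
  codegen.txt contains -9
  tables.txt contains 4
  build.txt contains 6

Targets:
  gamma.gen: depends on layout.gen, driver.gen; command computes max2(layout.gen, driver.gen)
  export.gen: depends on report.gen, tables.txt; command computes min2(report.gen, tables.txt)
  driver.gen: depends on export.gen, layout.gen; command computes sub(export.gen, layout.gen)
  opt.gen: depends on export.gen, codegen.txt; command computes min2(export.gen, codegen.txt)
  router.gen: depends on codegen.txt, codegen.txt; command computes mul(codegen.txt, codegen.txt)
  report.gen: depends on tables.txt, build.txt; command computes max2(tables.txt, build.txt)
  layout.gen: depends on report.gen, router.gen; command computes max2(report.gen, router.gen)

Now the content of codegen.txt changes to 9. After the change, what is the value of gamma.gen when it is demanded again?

First demand of the output computes:
  report.gen = max2(4, 6) = 6
  export.gen = min2(6, 4) = 4
  router.gen = mul(-9, -9) = 81
  layout.gen = max2(6, 81) = 81
  driver.gen = sub(4, 81) = -77
  gamma.gen = max2(81, -77) = 81

After the edit, cleaning proceeds:
  router.gen: a read changed (codegen.txt -9->9; codegen.txt -9->9) — executes, giving 81 — identical to its old value.
  layout.gen: dirty, but its reads are unchanged (report.gen unchanged, router.gen unchanged); cached 81 stands.
  driver.gen: dirty, but its reads are unchanged (export.gen unchanged, layout.gen unchanged); cached -77 stands.
  gamma.gen: dirty, but its reads are unchanged (layout.gen unchanged, driver.gen unchanged); cached 81 stands.

Note the absorption at router.gen: it re-runs yet its value is the same, leaving the output's value untouched.

Demanding gamma.gen again yields 81.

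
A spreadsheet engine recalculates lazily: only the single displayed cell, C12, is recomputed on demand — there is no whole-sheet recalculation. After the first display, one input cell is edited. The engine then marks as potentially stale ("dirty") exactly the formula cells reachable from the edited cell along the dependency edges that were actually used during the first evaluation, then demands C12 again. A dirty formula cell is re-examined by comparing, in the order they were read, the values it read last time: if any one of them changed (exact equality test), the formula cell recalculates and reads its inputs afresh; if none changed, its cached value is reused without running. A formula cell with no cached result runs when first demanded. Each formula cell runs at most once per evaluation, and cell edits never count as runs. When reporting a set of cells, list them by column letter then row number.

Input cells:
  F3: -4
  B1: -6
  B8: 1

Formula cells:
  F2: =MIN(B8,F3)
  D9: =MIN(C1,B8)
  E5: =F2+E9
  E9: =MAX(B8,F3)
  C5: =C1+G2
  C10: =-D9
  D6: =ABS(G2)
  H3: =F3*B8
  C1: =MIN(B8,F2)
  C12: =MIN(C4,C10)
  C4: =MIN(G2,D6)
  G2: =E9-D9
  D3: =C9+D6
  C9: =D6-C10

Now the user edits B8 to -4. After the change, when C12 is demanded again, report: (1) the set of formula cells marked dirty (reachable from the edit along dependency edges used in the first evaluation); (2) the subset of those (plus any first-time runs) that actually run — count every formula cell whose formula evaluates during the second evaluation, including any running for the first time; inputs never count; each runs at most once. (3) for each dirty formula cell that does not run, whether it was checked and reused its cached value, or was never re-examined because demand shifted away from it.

First evaluation (everything demanded from the output):
  E9 = MAX(1, -4) = 1
  F2 = MIN(1, -4) = -4
  C1 = MIN(1, -4) = -4
  D9 = MIN(-4, 1) = -4
  C10 = -(-4) = 4
  G2 = 1 - -4 = 5
  D6 = ABS(5) = 5
  C4 = MIN(5, 5) = 5
  C12 = MIN(5, 4) = 4

Propagation after the edit:
  E9: runs — B8 1->-4; result -4.
  F2: runs — B8 1->-4; result -4 (same value as before).
  C1: runs — B8 1->-4; result -4 (same value as before).
  D9: runs — B8 1->-4; result -4 (same value as before).
  C10: checked — values it read are unchanged (D9 unchanged); reused cached 4 without running.
  G2: runs — E9 1->-4; result 0.
  D6: runs — G2 5->0; result 0.
  C4: runs — G2 5->0; D6 5->0; result 0.
  C12: runs — C4 5->0; result 0.

Key observation: the cutoff stops propagation at C10 — its inputs' values are unchanged, so it reuses its cache.

Marked dirty: C1, C4, C10, C12, D6, D9, E9, F2, G2.
Formula cells that run: C1, C4, C12, D6, D9, E9, F2, G2 — 8 in total.
Checked but reused from cache: C10.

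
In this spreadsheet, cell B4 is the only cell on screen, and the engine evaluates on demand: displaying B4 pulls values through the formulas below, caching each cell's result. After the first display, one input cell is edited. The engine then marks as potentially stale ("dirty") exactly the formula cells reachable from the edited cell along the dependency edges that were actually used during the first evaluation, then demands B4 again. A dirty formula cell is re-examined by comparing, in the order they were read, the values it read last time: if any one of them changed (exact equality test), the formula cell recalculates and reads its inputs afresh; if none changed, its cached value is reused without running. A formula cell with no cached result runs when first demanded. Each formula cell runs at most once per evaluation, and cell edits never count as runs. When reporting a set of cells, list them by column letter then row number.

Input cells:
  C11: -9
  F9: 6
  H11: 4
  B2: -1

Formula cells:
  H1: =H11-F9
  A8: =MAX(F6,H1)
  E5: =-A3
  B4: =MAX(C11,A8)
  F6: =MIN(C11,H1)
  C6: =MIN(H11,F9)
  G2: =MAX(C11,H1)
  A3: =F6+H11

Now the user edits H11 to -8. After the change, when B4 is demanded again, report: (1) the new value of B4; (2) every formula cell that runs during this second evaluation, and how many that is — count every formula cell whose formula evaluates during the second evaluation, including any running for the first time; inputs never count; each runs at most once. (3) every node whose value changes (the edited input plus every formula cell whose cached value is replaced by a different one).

B4 now evaluates to -9.
Run set: A8, B4, F6, H1 (4 run).
Changed values: A8, B4, F6, H1, H11.

Initial pass — values computed on the first demand:
  H1 = 4 - 6 = -2
  F6 = MIN(-9, -2) = -9
  A8 = MAX(-9, -2) = -2
  B4 = MAX(-9, -2) = -2

Second demand — change propagation:
  H1: re-runs because H11 4->-8; new result -14.
  F6: re-runs because H1 -2->-14; new result -14.
  A8: re-runs because F6 -9->-14; H1 -2->-14; new result -14.
  B4: re-runs because A8 -2->-14; new result -9.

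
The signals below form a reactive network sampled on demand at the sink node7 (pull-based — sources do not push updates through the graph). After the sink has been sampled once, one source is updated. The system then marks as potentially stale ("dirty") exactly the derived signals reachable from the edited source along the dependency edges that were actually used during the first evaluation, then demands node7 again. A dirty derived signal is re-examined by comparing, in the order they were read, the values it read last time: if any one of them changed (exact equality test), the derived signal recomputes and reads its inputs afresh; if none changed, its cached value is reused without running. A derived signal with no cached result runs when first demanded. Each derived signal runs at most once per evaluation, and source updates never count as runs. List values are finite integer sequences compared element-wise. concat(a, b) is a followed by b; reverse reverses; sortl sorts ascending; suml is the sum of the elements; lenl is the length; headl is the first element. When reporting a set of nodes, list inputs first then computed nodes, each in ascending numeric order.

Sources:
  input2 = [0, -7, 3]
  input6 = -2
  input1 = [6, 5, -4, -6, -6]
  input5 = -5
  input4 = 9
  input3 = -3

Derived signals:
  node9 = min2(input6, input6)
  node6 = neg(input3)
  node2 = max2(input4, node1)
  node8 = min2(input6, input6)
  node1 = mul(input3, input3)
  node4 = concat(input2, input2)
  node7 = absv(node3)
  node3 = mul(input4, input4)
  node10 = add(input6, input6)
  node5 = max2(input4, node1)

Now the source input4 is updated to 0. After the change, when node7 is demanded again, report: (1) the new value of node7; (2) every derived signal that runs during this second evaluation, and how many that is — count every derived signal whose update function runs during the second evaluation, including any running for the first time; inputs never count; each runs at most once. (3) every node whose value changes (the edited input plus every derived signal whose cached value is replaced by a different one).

node7 now evaluates to 0.
Run set: node3, node7 (2 run).
Changed values: input4, node3, node7.

Initial pass — values computed on the first demand:
  node3 = mul(9, 9) = 81
  node7 = absv(81) = 81

Second demand — change propagation:
  node3: re-runs because input4 9->0; input4 9->0; new result 0.
  node7: re-runs because node3 81->0; new result 0.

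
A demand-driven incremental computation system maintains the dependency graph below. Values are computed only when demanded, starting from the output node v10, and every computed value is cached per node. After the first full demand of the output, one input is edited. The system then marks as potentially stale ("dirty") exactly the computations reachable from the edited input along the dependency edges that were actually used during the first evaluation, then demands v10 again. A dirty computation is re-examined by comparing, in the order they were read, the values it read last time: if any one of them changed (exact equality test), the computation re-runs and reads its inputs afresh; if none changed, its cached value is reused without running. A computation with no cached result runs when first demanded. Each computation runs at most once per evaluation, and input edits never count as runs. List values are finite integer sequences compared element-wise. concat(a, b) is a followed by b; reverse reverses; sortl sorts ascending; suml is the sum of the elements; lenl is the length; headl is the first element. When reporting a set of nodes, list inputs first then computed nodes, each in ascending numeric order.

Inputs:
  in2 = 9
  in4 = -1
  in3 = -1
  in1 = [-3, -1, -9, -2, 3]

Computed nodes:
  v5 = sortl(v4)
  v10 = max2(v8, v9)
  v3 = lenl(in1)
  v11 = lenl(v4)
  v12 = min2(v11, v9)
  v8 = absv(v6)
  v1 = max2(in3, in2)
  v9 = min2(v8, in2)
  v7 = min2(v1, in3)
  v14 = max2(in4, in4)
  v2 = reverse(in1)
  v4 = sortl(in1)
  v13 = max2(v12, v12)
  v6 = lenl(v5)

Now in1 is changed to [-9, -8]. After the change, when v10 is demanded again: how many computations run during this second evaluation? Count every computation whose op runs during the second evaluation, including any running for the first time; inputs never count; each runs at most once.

First evaluation (everything demanded from the output):
  v4 = sortl([-3, -1, -9, -2, 3]) = [-9, -3, -2, -1, 3]
  v5 = sortl([-9, -3, -2, -1, 3]) = [-9, -3, -2, -1, 3]
  v6 = lenl([-9, -3, -2, -1, 3]) = 5
  v8 = absv(5) = 5
  v9 = min2(5, 9) = 5
  v10 = max2(5, 5) = 5

Propagation after the edit:
  v4: runs — in1 [-3, -1, -9, -2, 3]->[-9, -8]; result [-9, -8].
  v5: runs — v4 [-9, -3, -2, -1, 3]->[-9, -8]; result [-9, -8].
  v6: runs — v5 [-9, -3, -2, -1, 3]->[-9, -8]; result 2.
  v8: runs — v6 5->2; result 2.
  v9: runs — v8 5->2; result 2.
  v10: runs — v8 5->2; v9 5->2; result 2.

Computations that run: v4, v5, v6, v8, v9, v10 — 6 in total.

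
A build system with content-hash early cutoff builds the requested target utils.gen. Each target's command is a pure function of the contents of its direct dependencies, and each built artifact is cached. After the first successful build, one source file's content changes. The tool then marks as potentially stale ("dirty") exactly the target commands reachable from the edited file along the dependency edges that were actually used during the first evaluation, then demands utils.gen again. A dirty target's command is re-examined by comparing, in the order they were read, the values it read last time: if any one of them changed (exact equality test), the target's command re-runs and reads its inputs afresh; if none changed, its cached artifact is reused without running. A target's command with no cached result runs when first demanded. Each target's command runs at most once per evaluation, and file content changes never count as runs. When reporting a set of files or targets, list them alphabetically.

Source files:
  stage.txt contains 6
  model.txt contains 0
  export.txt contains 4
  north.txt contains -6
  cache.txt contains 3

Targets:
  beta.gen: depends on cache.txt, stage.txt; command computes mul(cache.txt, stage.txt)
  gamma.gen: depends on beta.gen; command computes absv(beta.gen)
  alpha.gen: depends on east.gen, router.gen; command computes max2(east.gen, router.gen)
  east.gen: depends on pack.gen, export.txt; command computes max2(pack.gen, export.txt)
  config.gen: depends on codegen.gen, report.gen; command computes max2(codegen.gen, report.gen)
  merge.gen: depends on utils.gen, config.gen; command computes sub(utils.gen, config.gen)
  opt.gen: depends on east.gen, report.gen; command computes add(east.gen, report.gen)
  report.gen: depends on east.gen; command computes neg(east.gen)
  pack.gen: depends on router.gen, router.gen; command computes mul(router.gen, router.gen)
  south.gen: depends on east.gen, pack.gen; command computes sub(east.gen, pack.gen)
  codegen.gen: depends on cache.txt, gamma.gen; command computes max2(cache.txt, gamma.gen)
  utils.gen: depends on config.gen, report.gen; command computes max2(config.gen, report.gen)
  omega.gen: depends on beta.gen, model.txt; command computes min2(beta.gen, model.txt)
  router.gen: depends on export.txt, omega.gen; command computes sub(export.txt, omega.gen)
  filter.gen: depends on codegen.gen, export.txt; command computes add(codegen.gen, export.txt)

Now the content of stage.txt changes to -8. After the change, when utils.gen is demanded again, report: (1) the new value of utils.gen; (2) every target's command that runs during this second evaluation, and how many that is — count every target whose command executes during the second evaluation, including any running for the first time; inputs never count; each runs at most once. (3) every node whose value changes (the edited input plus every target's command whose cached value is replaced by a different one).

New value of utils.gen: 24.
Target commands that run: beta.gen, codegen.gen, config.gen, east.gen, gamma.gen, omega.gen, pack.gen, report.gen, router.gen, utils.gen — 10 in total.
Values that change: beta.gen, codegen.gen, config.gen, east.gen, gamma.gen, omega.gen, pack.gen, report.gen, router.gen, stage.txt, utils.gen.

First evaluation (everything demanded from the output):
  beta.gen = mul(3, 6) = 18
  gamma.gen = absv(18) = 18
  codegen.gen = max2(3, 18) = 18
  omega.gen = min2(18, 0) = 0
  router.gen = sub(4, 0) = 4
  pack.gen = mul(4, 4) = 16
  east.gen = max2(16, 4) = 16
  report.gen = neg(16) = -16
  config.gen = max2(18, -16) = 18
  utils.gen = max2(18, -16) = 18

Propagation after the edit:
  beta.gen: runs — stage.txt 6->-8; result -24.
  gamma.gen: runs — beta.gen 18->-24; result 24.
  codegen.gen: runs — gamma.gen 18->24; result 24.
  omega.gen: runs — beta.gen 18->-24; result -24.
  router.gen: runs — omega.gen 0->-24; result 28.
  pack.gen: runs — router.gen 4->28; router.gen 4->28; result 784.
  east.gen: runs — pack.gen 16->784; result 784.
  report.gen: runs — east.gen 16->784; result -784.
  config.gen: runs — codegen.gen 18->24; report.gen -16->-784; result 24.
  utils.gen: runs — config.gen 18->24; report.gen -16->-784; result 24.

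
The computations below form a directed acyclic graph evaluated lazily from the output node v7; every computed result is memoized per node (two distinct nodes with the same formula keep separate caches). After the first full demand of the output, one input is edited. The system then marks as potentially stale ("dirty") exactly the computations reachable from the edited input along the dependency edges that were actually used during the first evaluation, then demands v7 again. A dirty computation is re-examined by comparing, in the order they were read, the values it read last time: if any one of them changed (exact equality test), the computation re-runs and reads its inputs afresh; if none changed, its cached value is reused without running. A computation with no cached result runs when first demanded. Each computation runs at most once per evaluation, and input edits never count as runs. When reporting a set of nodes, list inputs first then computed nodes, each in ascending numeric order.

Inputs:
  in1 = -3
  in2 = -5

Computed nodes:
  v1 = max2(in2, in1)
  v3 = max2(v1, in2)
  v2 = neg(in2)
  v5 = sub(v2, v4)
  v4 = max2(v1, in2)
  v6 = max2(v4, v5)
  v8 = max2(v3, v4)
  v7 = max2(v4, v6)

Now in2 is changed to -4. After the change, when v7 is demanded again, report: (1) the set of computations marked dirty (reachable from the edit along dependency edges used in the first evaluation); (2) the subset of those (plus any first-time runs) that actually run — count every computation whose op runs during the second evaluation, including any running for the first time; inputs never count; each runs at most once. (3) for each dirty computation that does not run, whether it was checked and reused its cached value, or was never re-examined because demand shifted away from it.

The edit dirties: v1, v2, v4, v5, v6, v7.
6 computations run: v1, v2, v4, v5, v6, v7.
No dirty computation escaped a run.

First demand of the output computes:
  v1 = max2(-5, -3) = -3
  v2 = neg(-5) = 5
  v4 = max2(-3, -5) = -3
  v5 = sub(5, -3) = 8
  v6 = max2(-3, 8) = 8
  v7 = max2(-3, 8) = 8

After the edit, cleaning proceeds:
  v1: a read changed (in2 -5->-4) — executes, giving -3 — identical to its old value.
  v2: a read changed (in2 -5->-4) — executes, giving 4.
  v4: a read changed (in2 -5->-4) — executes, giving -3 — identical to its old value.
  v5: a read changed (v2 5->4) — executes, giving 7.
  v6: a read changed (v5 8->7) — executes, giving 7.
  v7: a read changed (v6 8->7) — executes, giving 7.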